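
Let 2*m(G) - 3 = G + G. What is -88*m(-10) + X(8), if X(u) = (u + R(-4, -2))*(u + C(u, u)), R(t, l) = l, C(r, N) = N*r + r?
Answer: 1228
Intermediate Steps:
C(r, N) = r + N*r
m(G) = 3/2 + G (m(G) = 3/2 + (G + G)/2 = 3/2 + (2*G)/2 = 3/2 + G)
X(u) = (-2 + u)*(u + u*(1 + u)) (X(u) = (u - 2)*(u + u*(1 + u)) = (-2 + u)*(u + u*(1 + u)))
-88*m(-10) + X(8) = -88*(3/2 - 10) + 8*(-4 + 8²) = -88*(-17/2) + 8*(-4 + 64) = 748 + 8*60 = 748 + 480 = 1228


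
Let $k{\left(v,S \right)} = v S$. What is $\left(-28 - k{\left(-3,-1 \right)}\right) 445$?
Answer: $-13795$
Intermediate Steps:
$k{\left(v,S \right)} = S v$
$\left(-28 - k{\left(-3,-1 \right)}\right) 445 = \left(-28 - \left(-1\right) \left(-3\right)\right) 445 = \left(-28 - 3\right) 445 = \left(-31\right) 445 = -13795$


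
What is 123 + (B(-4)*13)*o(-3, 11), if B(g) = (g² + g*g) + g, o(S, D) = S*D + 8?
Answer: -8977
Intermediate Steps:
o(S, D) = 8 + D*S (o(S, D) = D*S + 8 = 8 + D*S)
B(g) = g + 2*g² (B(g) = (g² + g²) + g = 2*g² + g = g + 2*g²)
123 + (B(-4)*13)*o(-3, 11) = 123 + (-4*(1 + 2*(-4))*13)*(8 + 11*(-3)) = 123 + (-4*(1 - 8)*13)*(8 - 33) = 123 + (-4*(-7)*13)*(-25) = 123 + (28*13)*(-25) = 123 + 364*(-25) = 123 - 9100 = -8977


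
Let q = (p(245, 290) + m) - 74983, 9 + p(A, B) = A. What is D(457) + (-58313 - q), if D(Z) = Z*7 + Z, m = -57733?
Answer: 77823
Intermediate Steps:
p(A, B) = -9 + A
q = -132480 (q = ((-9 + 245) - 57733) - 74983 = (236 - 57733) - 74983 = -57497 - 74983 = -132480)
D(Z) = 8*Z (D(Z) = 7*Z + Z = 8*Z)
D(457) + (-58313 - q) = 8*457 + (-58313 - 1*(-132480)) = 3656 + (-58313 + 132480) = 3656 + 74167 = 77823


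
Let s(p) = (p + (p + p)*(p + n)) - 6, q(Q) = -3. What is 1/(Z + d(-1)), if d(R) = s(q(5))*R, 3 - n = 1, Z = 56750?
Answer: 1/56753 ≈ 1.7620e-5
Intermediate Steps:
n = 2 (n = 3 - 1*1 = 3 - 1 = 2)
s(p) = -6 + p + 2*p*(2 + p) (s(p) = (p + (p + p)*(p + 2)) - 6 = (p + (2*p)*(2 + p)) - 6 = (p + 2*p*(2 + p)) - 6 = -6 + p + 2*p*(2 + p))
d(R) = -3*R (d(R) = (-6 + 2*(-3)**2 + 5*(-3))*R = (-6 + 2*9 - 15)*R = (-6 + 18 - 15)*R = -3*R)
1/(Z + d(-1)) = 1/(56750 - 3*(-1)) = 1/(56750 + 3) = 1/56753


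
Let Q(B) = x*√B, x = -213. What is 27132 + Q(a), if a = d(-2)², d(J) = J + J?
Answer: 26280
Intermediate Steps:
d(J) = 2*J
a = 16 (a = (2*(-2))² = (-4)² = 16)
Q(B) = -213*√B
27132 + Q(a) = 27132 - 213*√16 = 27132 - 213*4 = 27132 - 852 = 26280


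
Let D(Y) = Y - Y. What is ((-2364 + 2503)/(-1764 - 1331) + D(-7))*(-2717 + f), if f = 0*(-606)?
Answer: 377663/3095 ≈ 122.02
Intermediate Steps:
D(Y) = 0
f = 0
((-2364 + 2503)/(-1764 - 1331) + D(-7))*(-2717 + f) = ((-2364 + 2503)/(-1764 - 1331) + 0)*(-2717 + 0) = (139/(-3095) + 0)*(-2717) = (139*(-1/3095) + 0)*(-2717) = (-139/3095 + 0)*(-2717) = -139/3095*(-2717) = 377663/3095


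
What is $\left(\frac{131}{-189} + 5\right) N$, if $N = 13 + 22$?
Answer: $\frac{4070}{27} \approx 150.74$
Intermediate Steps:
$N = 35$
$\left(\frac{131}{-189} + 5\right) N = \left(\frac{131}{-189} + 5\right) 35 = \left(131 \left(- \frac{1}{189}\right) + 5\right) 35 = \left(- \frac{131}{189} + 5\right) 35 = \frac{814}{189} \cdot 35 = \frac{4070}{27}$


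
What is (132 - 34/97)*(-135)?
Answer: -1723950/97 ≈ -17773.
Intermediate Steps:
(132 - 34/97)*(-135) = (12770/97)*(-135) = -1723950/97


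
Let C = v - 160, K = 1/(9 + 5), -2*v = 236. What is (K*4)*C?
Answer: -556/7 ≈ -79.429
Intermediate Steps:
v = -118 (v = -½*236 = -118)
K = 1/14 ≈ 0.071429
C = -278 (C = -118 - 160 = -278)
(K*4)*C = ((1/14)*4)*(-278) = (2/7)*(-278) = -556/7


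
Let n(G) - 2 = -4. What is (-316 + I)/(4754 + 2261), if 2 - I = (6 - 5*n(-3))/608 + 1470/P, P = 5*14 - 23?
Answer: -616711/12528790 ≈ -0.049223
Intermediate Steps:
n(G) = -2 (n(G) = 2 - 4 = -2)
P = 47 (P = 70 - 23 = 47)
I = -52335/1786 (I = 2 - ((6 - 5*(-2))/608 + 1470/47) = 2 - ((6 + 10)*(1/608) + 1470*(1/47)) = 2 - (16*(1/608) + 1470/47) = 2 - (1/38 + 1470/47) = 2 - 1*55907/1786 = 2 - 55907/1786 = -52335/1786 ≈ -29.303)
(-316 + I)/(4754 + 2261) = (-316 - 52335/1786)/(4754 + 2261) = -616711/1786/7015 = -616711/1786*1/7015 = -616711/12528790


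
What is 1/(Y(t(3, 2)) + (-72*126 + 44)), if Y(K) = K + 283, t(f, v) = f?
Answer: -1/8742 ≈ -0.00011439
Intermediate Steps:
Y(K) = 283 + K
1/(Y(t(3, 2)) + (-72*126 + 44)) = 1/((283 + 3) + (-72*126 + 44)) = 1/(286 + (-9072 + 44)) = 1/(286 - 9028) = 1/(-8742) = -1/8742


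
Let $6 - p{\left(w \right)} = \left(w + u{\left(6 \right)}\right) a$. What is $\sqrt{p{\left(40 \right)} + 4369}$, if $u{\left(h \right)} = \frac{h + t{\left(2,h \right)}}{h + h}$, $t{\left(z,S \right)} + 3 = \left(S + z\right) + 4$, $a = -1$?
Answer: $\frac{\sqrt{17665}}{2} \approx 66.455$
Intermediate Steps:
$t{\left(z,S \right)} = 1 + S + z$ ($t{\left(z,S \right)} = -3 + \left(\left(S + z\right) + 4\right) = -3 + \left(4 + S + z\right) = 1 + S + z$)
$u{\left(h \right)} = \frac{3 + 2 h}{2 h}$ ($u{\left(h \right)} = \frac{h + \left(1 + h + 2\right)}{h + h} = \frac{h + \left(3 + h\right)}{2 h} = \left(3 + 2 h\right) \frac{1}{2 h} = \frac{3 + 2 h}{2 h}$)
$p{\left(w \right)} = \frac{29}{4} + w$ ($p{\left(w \right)} = 6 - \left(w + \frac{\frac{3}{2} + 6}{6}\right) \left(-1\right) = 6 - \left(w + \frac{1}{6} \cdot \frac{15}{2}\right) \left(-1\right) = 6 - \left(w + \frac{5}{4}\right) \left(-1\right) = 6 - \left(\frac{5}{4} + w\right) \left(-1\right) = 6 - \left(- \frac{5}{4} - w\right) = 6 + \left(\frac{5}{4} + w\right) = \frac{29}{4} + w$)
$\sqrt{p{\left(40 \right)} + 4369} = \sqrt{\left(\frac{29}{4} + 40\right) + 4369} = \sqrt{\frac{189}{4} + 4369} = \sqrt{\frac{17665}{4}} = \frac{\sqrt{17665}}{2}$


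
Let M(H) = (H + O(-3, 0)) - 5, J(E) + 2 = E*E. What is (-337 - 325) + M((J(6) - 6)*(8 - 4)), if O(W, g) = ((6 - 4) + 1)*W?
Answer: -564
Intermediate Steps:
J(E) = -2 + E**2 (J(E) = -2 + E*E = -2 + E**2)
O(W, g) = 3*W (O(W, g) = (2 + 1)*W = 3*W)
M(H) = -14 + H (M(H) = (H + 3*(-3)) - 5 = (H - 9) - 5 = (-9 + H) - 5 = -14 + H)
(-337 - 325) + M((J(6) - 6)*(8 - 4)) = (-337 - 325) + (-14 + ((-2 + 6**2) - 6)*(8 - 4)) = -662 + (-14 + ((-2 + 36) - 6)*4) = -662 + (-14 + (34 - 6)*4) = -662 + (-14 + 28*4) = -662 + (-14 + 112) = -662 + 98 = -564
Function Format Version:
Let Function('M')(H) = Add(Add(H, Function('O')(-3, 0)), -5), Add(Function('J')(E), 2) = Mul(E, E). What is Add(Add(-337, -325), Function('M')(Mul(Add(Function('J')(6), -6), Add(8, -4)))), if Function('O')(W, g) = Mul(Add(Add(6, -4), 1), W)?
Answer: -564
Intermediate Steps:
Function('J')(E) = Add(-2, Pow(E, 2)) (Function('J')(E) = Add(-2, Mul(E, E)) = Add(-2, Pow(E, 2)))
Function('O')(W, g) = Mul(3, W) (Function('O')(W, g) = Mul(Add(2, 1), W) = Mul(3, W))
Function('M')(H) = Add(-14, H) (Function('M')(H) = Add(Add(H, Mul(3, -3)), -5) = Add(Add(H, -9), -5) = Add(Add(-9, H), -5) = Add(-14, H))
Add(Add(-337, -325), Function('M')(Mul(Add(Function('J')(6), -6), Add(8, -4)))) = Add(Add(-337, -325), Add(-14, Mul(Add(Add(-2, Pow(6, 2)), -6), Add(8, -4)))) = Add(-662, Add(-14, Mul(Add(Add(-2, 36), -6), 4))) = Add(-662, Add(-14, Mul(Add(34, -6), 4))) = Add(-662, Add(-14, Mul(28, 4))) = Add(-662, Add(-14, 112)) = Add(-662, 98) = -564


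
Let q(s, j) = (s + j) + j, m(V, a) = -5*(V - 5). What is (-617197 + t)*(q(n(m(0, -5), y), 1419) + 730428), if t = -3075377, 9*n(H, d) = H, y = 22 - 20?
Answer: -2707649223834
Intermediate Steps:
m(V, a) = 25 - 5*V (m(V, a) = -5*(-5 + V) = 25 - 5*V)
y = 2
n(H, d) = H/9
q(s, j) = s + 2*j (q(s, j) = (j + s) + j = s + 2*j)
(-617197 + t)*(q(n(m(0, -5), y), 1419) + 730428) = (-617197 - 3075377)*(((25 - 5*0)/9 + 2*1419) + 730428) = -3692574*(((25 + 0)/9 + 2838) + 730428) = -3692574*(((⅑)*25 + 2838) + 730428) = -3692574*((25/9 + 2838) + 730428) = -3692574*(25567/9 + 730428) = -3692574*6599419/9 = -2707649223834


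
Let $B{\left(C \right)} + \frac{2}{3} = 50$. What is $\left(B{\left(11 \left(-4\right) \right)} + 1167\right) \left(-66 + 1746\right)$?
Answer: $2043440$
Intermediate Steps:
$B{\left(C \right)} = \frac{148}{3}$ ($B{\left(C \right)} = - \frac{2}{3} + 50 = \frac{148}{3}$)
$\left(B{\left(11 \left(-4\right) \right)} + 1167\right) \left(-66 + 1746\right) = \left(\frac{148}{3} + 1167\right) \left(-66 + 1746\right) = \frac{3649}{3} \cdot 1680 = 2043440$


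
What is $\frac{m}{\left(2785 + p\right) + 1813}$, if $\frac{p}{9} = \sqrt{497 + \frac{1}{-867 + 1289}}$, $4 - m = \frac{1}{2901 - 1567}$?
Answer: $\frac{5175899630}{5939480491451} - \frac{48015 \sqrt{88508170}}{11878960982902} \approx 0.00083341$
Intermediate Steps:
$m = \frac{5335}{1334}$ ($m = 4 - \frac{1}{2901 - 1567} = 4 - \frac{1}{1334} = \frac{5335}{1334} \approx 3.9992$)
$p = \frac{9 \sqrt{88508170}}{422}$ ($p = 9 \sqrt{497 + \frac{1}{-867 + 1289}} = 9 \sqrt{497 + \frac{1}{422}} = 9 \sqrt{\frac{209735}{422}} = 9 \frac{\sqrt{88508170}}{422} = \frac{9 \sqrt{88508170}}{422} \approx 200.64$)
$\frac{m}{\left(2785 + p\right) + 1813} = \frac{5335}{1334 \left(\left(2785 + \frac{9 \sqrt{88508170}}{422}\right) + 1813\right)} = \frac{5335}{1334 \left(4598 + \frac{9 \sqrt{88508170}}{422}\right)}$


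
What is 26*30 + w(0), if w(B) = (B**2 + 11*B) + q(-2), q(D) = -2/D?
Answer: 781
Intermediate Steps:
w(B) = 1 + B**2 + 11*B (w(B) = (B**2 + 11*B) - 2/(-2) = (B**2 + 11*B) - 2*(-1/2) = (B**2 + 11*B) + 1 = 1 + B**2 + 11*B)
26*30 + w(0) = 26*30 + (1 + 0**2 + 11*0) = 780 + (1 + 0 + 0) = 780 + 1 = 781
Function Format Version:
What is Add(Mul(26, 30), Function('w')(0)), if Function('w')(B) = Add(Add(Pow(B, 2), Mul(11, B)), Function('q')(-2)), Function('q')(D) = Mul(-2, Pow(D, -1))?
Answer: 781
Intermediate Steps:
Function('w')(B) = Add(1, Pow(B, 2), Mul(11, B)) (Function('w')(B) = Add(Add(Pow(B, 2), Mul(11, B)), Mul(-2, Pow(-2, -1))) = Add(Add(Pow(B, 2), Mul(11, B)), Mul(-2, Rational(-1, 2))) = Add(Add(Pow(B, 2), Mul(11, B)), 1) = Add(1, Pow(B, 2), Mul(11, B)))
Add(Mul(26, 30), Function('w')(0)) = Add(Mul(26, 30), Add(1, Pow(0, 2), Mul(11, 0))) = Add(780, Add(1, 0, 0)) = Add(780, 1) = 781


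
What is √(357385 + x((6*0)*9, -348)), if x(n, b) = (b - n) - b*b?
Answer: √235933 ≈ 485.73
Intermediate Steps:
x(n, b) = b - n - b² (x(n, b) = (b - n) - b² = b - n - b²)
√(357385 + x((6*0)*9, -348)) = √(357385 + (-348 - 6*0*9 - 1*(-348)²)) = √(357385 + (-348 - 0*9 - 1*121104)) = √(357385 + (-348 - 1*0 - 121104)) = √(357385 + (-348 + 0 - 121104)) = √(357385 - 121452) = √235933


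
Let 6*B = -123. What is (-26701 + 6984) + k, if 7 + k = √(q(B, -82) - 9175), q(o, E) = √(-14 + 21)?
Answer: -19724 + I*√(9175 - √7) ≈ -19724.0 + 95.772*I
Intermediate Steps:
B = -41/2 (B = (⅙)*(-123) = -41/2 ≈ -20.500)
q(o, E) = √7
k = -7 + √(-9175 + √7) (k = -7 + √(√7 - 9175) = -7 + √(-9175 + √7) ≈ -7.0 + 95.772*I)
(-26701 + 6984) + k = (-26701 + 6984) + (-7 + I*√(9175 - √7)) = -19717 + (-7 + I*√(9175 - √7)) = -19724 + I*√(9175 - √7)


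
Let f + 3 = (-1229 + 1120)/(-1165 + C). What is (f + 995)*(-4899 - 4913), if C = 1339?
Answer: -846280094/87 ≈ -9.7274e+6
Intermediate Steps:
f = -631/174 (f = -3 + (-1229 + 1120)/(-1165 + 1339) = -3 - 109/174 = -631/174 ≈ -3.6264)
(f + 995)*(-4899 - 4913) = (-631/174 + 995)*(-4899 - 4913) = (172499/174)*(-9812) = -846280094/87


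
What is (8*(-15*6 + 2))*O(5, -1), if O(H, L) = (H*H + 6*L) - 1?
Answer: -12672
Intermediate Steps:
O(H, L) = -1 + H² + 6*L (O(H, L) = (H² + 6*L) - 1 = -1 + H² + 6*L)
(8*(-15*6 + 2))*O(5, -1) = (8*(-15*6 + 2))*(-1 + 5² + 6*(-1)) = (8*(-5*18 + 2))*(-1 + 25 - 6) = (8*(-90 + 2))*18 = (8*(-88))*18 = -704*18 = -12672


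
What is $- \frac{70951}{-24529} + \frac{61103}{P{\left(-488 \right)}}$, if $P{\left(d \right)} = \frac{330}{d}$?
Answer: $- \frac{365694391913}{4047285} \approx -90356.0$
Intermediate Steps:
$- \frac{70951}{-24529} + \frac{61103}{P{\left(-488 \right)}} = - \frac{70951}{-24529} + \frac{61103}{330 \frac{1}{-488}} = \left(-70951\right) \left(- \frac{1}{24529}\right) + \frac{61103}{330 \left(- \frac{1}{488}\right)} = \frac{70951}{24529} + \frac{61103}{- \frac{165}{244}} = \frac{70951}{24529} + 61103 \left(- \frac{244}{165}\right) = \frac{70951}{24529} - \frac{14909132}{165} = - \frac{365694391913}{4047285}$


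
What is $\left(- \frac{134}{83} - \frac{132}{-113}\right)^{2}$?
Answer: $\frac{17522596}{87965641} \approx 0.1992$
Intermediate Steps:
$\left(- \frac{134}{83} - \frac{132}{-113}\right)^{2} = \left(\left(-134\right) \frac{1}{83} - - \frac{132}{113}\right)^{2} = \left(- \frac{134}{83} + \frac{132}{113}\right)^{2} = \left(- \frac{4186}{9379}\right)^{2} = \frac{17522596}{87965641}$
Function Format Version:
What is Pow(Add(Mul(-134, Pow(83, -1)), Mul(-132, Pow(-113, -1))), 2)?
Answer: Rational(17522596, 87965641) ≈ 0.19920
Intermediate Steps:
Pow(Add(Mul(-134, Pow(83, -1)), Mul(-132, Pow(-113, -1))), 2) = Pow(Add(Mul(-134, Rational(1, 83)), Mul(-132, Rational(-1, 113))), 2) = Pow(Add(Rational(-134, 83), Rational(132, 113)), 2) = Pow(Rational(-4186, 9379), 2) = Rational(17522596, 87965641)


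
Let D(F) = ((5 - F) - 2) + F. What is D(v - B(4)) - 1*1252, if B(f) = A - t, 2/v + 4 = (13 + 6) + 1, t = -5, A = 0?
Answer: -1249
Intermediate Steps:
v = ⅛ (v = 2/(-4 + ((13 + 6) + 1)) = 2/(-4 + (19 + 1)) = 2/(-4 + 20) = 2/16 = 2*(1/16) = ⅛ ≈ 0.12500)
B(f) = 5 (B(f) = 0 - 1*(-5) = 0 + 5 = 5)
D(F) = 3 (D(F) = (3 - F) + F = 3)
D(v - B(4)) - 1*1252 = 3 - 1*1252 = 3 - 1252 = -1249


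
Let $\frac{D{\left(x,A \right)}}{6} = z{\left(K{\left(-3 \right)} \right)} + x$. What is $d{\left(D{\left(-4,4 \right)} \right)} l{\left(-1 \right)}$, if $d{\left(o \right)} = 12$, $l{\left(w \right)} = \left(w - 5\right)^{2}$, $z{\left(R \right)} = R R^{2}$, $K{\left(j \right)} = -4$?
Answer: $432$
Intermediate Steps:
$z{\left(R \right)} = R^{3}$
$l{\left(w \right)} = \left(-5 + w\right)^{2}$
$D{\left(x,A \right)} = -384 + 6 x$ ($D{\left(x,A \right)} = 6 \left(\left(-4\right)^{3} + x\right) = 6 \left(-64 + x\right) = -384 + 6 x$)
$d{\left(D{\left(-4,4 \right)} \right)} l{\left(-1 \right)} = 12 \left(-5 - 1\right)^{2} = 12 \left(-6\right)^{2} = 12 \cdot 36 = 432$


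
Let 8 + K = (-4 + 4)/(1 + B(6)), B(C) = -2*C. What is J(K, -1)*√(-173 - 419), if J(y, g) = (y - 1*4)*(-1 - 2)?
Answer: 144*I*√37 ≈ 875.92*I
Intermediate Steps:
K = -8 (K = -8 + (-4 + 4)/(1 - 2*6) = -8 + 0/(1 - 12) = -8 + 0/(-11) = -8 + 0*(-1/11) = -8 + 0 = -8)
J(y, g) = 12 - 3*y (J(y, g) = (y - 4)*(-3) = (-4 + y)*(-3) = 12 - 3*y)
J(K, -1)*√(-173 - 419) = (12 - 3*(-8))*√(-173 - 419) = (12 + 24)*√(-592) = 36*(4*I*√37) = 144*I*√37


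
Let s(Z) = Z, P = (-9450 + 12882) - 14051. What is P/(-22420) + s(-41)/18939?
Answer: 3393119/7196820 ≈ 0.47147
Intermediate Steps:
P = -10619 (P = 3432 - 14051 = -10619)
P/(-22420) + s(-41)/18939 = -10619/(-22420) - 41/18939 = -10619*(-1/22420) - 41*1/18939 = 10619/22420 - 41/18939 = 3393119/7196820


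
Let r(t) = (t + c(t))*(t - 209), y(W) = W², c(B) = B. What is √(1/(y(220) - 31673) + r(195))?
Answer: I*√1527667191613/16727 ≈ 73.892*I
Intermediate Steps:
r(t) = 2*t*(-209 + t) (r(t) = (t + t)*(t - 209) = (2*t)*(-209 + t) = 2*t*(-209 + t))
√(1/(y(220) - 31673) + r(195)) = √(1/(220² - 31673) + 2*195*(-209 + 195)) = √(1/(48400 - 31673) + 2*195*(-14)) = √(1/16727 - 5460) = √(-91329419/16727) = I*√1527667191613/16727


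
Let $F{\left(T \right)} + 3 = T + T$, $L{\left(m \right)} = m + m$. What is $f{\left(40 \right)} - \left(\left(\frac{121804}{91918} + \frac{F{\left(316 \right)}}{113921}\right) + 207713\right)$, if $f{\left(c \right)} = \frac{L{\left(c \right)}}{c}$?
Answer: $- \frac{1087518460712882}{5235695239} \approx -2.0771 \cdot 10^{5}$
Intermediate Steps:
$L{\left(m \right)} = 2 m$
$F{\left(T \right)} = -3 + 2 T$ ($F{\left(T \right)} = -3 + \left(T + T\right) = -3 + 2 T$)
$f{\left(c \right)} = 2$ ($f{\left(c \right)} = \frac{2 c}{c} = 2$)
$f{\left(40 \right)} - \left(\left(\frac{121804}{91918} + \frac{F{\left(316 \right)}}{113921}\right) + 207713\right) = 2 - \left(\left(\frac{121804}{91918} + \frac{-3 + 2 \cdot 316}{113921}\right) + 207713\right) = 2 - \left(\left(121804 \cdot \frac{1}{91918} + \left(-3 + 632\right) \frac{1}{113921}\right) + 207713\right) = 2 - \left(\left(\frac{60902}{45959} + 629 \cdot \frac{1}{113921}\right) + 207713\right) = 2 - \left(\left(\frac{60902}{45959} + \frac{629}{113921}\right) + 207713\right) = 2 - \left(\frac{6966924953}{5235695239} + 207713\right) = 2 - \frac{1087528932103360}{5235695239} = - \frac{1087518460712882}{5235695239}$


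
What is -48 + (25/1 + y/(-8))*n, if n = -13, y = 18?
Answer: -1375/4 ≈ -343.75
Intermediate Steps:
-48 + (25/1 + y/(-8))*n = -48 + (25/1 + 18/(-8))*(-13) = -48 + (25*1 + 18*(-⅛))*(-13) = -48 + (25 - 9/4)*(-13) = -48 + (91/4)*(-13) = -48 - 1183/4 = -1375/4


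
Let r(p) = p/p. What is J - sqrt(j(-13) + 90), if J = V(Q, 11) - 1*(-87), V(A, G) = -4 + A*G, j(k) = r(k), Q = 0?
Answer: 83 - sqrt(91) ≈ 73.461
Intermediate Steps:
r(p) = 1
j(k) = 1
J = 83 (J = (-4 + 0*11) - 1*(-87) = (-4 + 0) + 87 = -4 + 87 = 83)
J - sqrt(j(-13) + 90) = 83 - sqrt(1 + 90) = 83 - sqrt(91)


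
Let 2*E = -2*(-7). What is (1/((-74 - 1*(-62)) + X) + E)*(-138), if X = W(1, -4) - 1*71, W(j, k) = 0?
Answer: -80040/83 ≈ -964.34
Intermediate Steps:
X = -71 (X = 0 - 1*71 = 0 - 71 = -71)
E = 7 (E = (-2*(-7))/2 = (½)*14 = 7)
(1/((-74 - 1*(-62)) + X) + E)*(-138) = (1/((-74 - 1*(-62)) - 71) + 7)*(-138) = (1/((-74 + 62) - 71) + 7)*(-138) = (1/(-12 - 71) + 7)*(-138) = (1/(-83) + 7)*(-138) = (-1/83 + 7)*(-138) = (580/83)*(-138) = -80040/83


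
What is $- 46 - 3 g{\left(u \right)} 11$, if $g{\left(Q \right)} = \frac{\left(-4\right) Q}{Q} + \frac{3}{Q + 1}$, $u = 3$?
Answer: $- \frac{9867}{2} \approx -4933.5$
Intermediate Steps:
$g{\left(Q \right)} = -4 + \frac{3}{1 + Q}$
$- 46 - 3 g{\left(u \right)} 11 = - 46 - 3 \frac{-1 - 12}{1 + 3} \cdot 11 = - 46 - 3 \frac{-1 - 12}{4} \cdot 11 = - 46 - 3 \cdot \frac{1}{4} \left(-13\right) 11 = - 46 \left(-3\right) \left(- \frac{13}{4}\right) 11 = - 46 \cdot \frac{39}{4} \cdot 11 = \left(-46\right) \frac{429}{4} = - \frac{9867}{2}$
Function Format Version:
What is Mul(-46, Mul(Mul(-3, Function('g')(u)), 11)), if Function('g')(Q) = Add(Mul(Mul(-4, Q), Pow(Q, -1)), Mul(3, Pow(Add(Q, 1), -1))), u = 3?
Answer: Rational(-9867, 2) ≈ -4933.5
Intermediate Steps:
Function('g')(Q) = Add(-4, Mul(3, Pow(Add(1, Q), -1)))
Mul(-46, Mul(Mul(-3, Function('g')(u)), 11)) = Mul(-46, Mul(Mul(-3, Mul(Pow(Add(1, 3), -1), Add(-1, Mul(-4, 3)))), 11)) = Mul(-46, Mul(Mul(-3, Mul(Pow(4, -1), Add(-1, -12))), 11)) = Mul(-46, Mul(Mul(-3, Mul(Rational(1, 4), -13)), 11)) = Mul(-46, Mul(Mul(-3, Rational(-13, 4)), 11)) = Mul(-46, Mul(Rational(39, 4), 11)) = Mul(-46, Rational(429, 4)) = Rational(-9867, 2)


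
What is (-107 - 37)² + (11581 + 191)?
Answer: 32508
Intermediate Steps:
(-107 - 37)² + (11581 + 191) = (-144)² + 11772 = 20736 + 11772 = 32508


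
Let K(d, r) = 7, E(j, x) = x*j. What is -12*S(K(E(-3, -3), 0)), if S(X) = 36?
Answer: -432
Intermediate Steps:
E(j, x) = j*x
-12*S(K(E(-3, -3), 0)) = -12*36 = -432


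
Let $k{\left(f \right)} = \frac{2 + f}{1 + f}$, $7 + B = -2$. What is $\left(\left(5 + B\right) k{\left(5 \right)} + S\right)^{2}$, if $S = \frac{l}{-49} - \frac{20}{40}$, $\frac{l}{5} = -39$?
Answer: $\frac{121801}{86436} \approx 1.4091$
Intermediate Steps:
$l = -195$ ($l = 5 \left(-39\right) = -195$)
$B = -9$ ($B = -7 - 2 = -9$)
$S = \frac{341}{98}$ ($S = - \frac{195}{-49} - \frac{20}{40} = \left(-195\right) \left(- \frac{1}{49}\right) - \frac{1}{2} = \frac{195}{49} - \frac{1}{2} = \frac{341}{98} \approx 3.4796$)
$k{\left(f \right)} = \frac{2 + f}{1 + f}$
$\left(\left(5 + B\right) k{\left(5 \right)} + S\right)^{2} = \left(\left(5 - 9\right) \frac{2 + 5}{1 + 5} + \frac{341}{98}\right)^{2} = \left(- 4 \cdot \frac{1}{6} \cdot 7 + \frac{341}{98}\right)^{2} = \left(\left(-4\right) \frac{7}{6} + \frac{341}{98}\right)^{2} = \left(- \frac{14}{3} + \frac{341}{98}\right)^{2} = \left(- \frac{349}{294}\right)^{2} = \frac{121801}{86436}$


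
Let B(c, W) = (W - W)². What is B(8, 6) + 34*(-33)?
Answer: -1122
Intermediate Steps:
B(c, W) = 0 (B(c, W) = 0² = 0)
B(8, 6) + 34*(-33) = 0 + 34*(-33) = 0 - 1122 = -1122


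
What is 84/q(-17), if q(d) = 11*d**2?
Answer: 84/3179 ≈ 0.026423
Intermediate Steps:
84/q(-17) = 84/((11*(-17)**2)) = 84/((11*289)) = 84/3179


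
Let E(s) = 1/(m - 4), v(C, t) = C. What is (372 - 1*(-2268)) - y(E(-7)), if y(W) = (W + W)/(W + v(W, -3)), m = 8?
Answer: 2639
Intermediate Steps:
E(s) = ¼ (E(s) = 1/(8 - 4) = 1/4 = ¼)
y(W) = 1 (y(W) = (W + W)/(W + W) = (2*W)/((2*W)) = (2*W)*(1/(2*W)) = 1)
(372 - 1*(-2268)) - y(E(-7)) = (372 - 1*(-2268)) - 1*1 = (372 + 2268) - 1 = 2640 - 1 = 2639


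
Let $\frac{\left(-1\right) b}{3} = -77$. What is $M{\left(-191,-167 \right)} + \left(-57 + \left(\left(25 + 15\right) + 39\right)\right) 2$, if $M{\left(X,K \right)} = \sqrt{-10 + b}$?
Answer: $44 + \sqrt{221} \approx 58.866$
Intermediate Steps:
$b = 231$ ($b = \left(-3\right) \left(-77\right) = 231$)
$M{\left(X,K \right)} = \sqrt{221}$ ($M{\left(X,K \right)} = \sqrt{-10 + 231} = \sqrt{221}$)
$M{\left(-191,-167 \right)} + \left(-57 + \left(\left(25 + 15\right) + 39\right)\right) 2 = \sqrt{221} + \left(-57 + \left(\left(25 + 15\right) + 39\right)\right) 2 = \sqrt{221} + \left(-57 + \left(40 + 39\right)\right) 2 = \sqrt{221} + \left(-57 + 79\right) 2 = \sqrt{221} + 22 \cdot 2 = \sqrt{221} + 44 = 44 + \sqrt{221}$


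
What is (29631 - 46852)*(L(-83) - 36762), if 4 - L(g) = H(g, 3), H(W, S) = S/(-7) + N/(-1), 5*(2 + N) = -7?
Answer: 22157124114/35 ≈ 6.3306e+8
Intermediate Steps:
N = -17/5 (N = -2 + (⅕)*(-7) = -2 - 7/5 = -17/5 ≈ -3.4000)
H(W, S) = 17/5 - S/7 (H(W, S) = S/(-7) - 17/5/(-1) = S*(-⅐) - 17/5*(-1) = -S/7 + 17/5 = 17/5 - S/7)
L(g) = 36/35 (L(g) = 4 - (17/5 - ⅐*3) = 4 - (17/5 - 3/7) = 4 - 1*104/35 = 4 - 104/35 = 36/35)
(29631 - 46852)*(L(-83) - 36762) = (29631 - 46852)*(36/35 - 36762) = -17221*(-1286634/35) = 22157124114/35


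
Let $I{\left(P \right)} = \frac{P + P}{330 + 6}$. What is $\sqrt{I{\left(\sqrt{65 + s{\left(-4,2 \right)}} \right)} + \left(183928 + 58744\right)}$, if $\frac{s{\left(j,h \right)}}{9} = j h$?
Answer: $\frac{\sqrt{1712293632 + 42 i \sqrt{7}}}{84} \approx 492.62 + 1.5985 \cdot 10^{-5} i$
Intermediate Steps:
$s{\left(j,h \right)} = 9 h j$ ($s{\left(j,h \right)} = 9 j h = 9 h j$)
$I{\left(P \right)} = \frac{P}{168}$ ($I{\left(P \right)} = \frac{2 P}{336} = 2 P \frac{1}{336} = \frac{P}{168}$)
$\sqrt{I{\left(\sqrt{65 + s{\left(-4,2 \right)}} \right)} + \left(183928 + 58744\right)} = \sqrt{\frac{\sqrt{65 + 9 \cdot 2 \left(-4\right)}}{168} + \left(183928 + 58744\right)} = \sqrt{\frac{\sqrt{65 - 72}}{168} + 242672} = \sqrt{\frac{\sqrt{-7}}{168} + 242672} = \sqrt{\frac{i \sqrt{7}}{168} + 242672} = \sqrt{242672 + \frac{i \sqrt{7}}{168}}$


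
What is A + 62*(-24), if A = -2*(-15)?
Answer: -1458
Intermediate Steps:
A = 30
A + 62*(-24) = 30 + 62*(-24) = 30 - 1488 = -1458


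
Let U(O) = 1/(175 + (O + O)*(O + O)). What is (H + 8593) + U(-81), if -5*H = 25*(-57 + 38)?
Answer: 229528273/26419 ≈ 8688.0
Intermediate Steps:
H = 95 (H = -5*(-57 + 38) = -5*(-19) = -1/5*(-475) = 95)
U(O) = 1/(175 + 4*O**2) (U(O) = 1/(175 + (2*O)*(2*O)) = 1/(175 + 4*O**2))
(H + 8593) + U(-81) = (95 + 8593) + 1/(175 + 4*(-81)**2) = 8688 + 1/(175 + 4*6561) = 8688 + 1/(175 + 26244) = 8688 + 1/26419 = 229528273/26419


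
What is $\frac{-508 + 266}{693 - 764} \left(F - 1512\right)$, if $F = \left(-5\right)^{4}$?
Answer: $- \frac{214654}{71} \approx -3023.3$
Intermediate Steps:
$F = 625$
$\frac{-508 + 266}{693 - 764} \left(F - 1512\right) = \frac{-508 + 266}{693 - 764} \left(625 - 1512\right) = - \frac{242}{-71} \left(-887\right) = \left(-242\right) \left(- \frac{1}{71}\right) \left(-887\right) = \frac{242}{71} \left(-887\right) = - \frac{214654}{71}$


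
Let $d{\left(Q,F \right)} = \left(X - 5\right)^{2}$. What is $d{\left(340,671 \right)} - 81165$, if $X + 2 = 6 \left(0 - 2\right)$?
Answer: $-80804$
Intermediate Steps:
$X = -14$ ($X = -2 + 6 \left(0 - 2\right) = -2 + 6 \left(-2\right) = -2 - 12 = -14$)
$d{\left(Q,F \right)} = 361$ ($d{\left(Q,F \right)} = \left(-14 - 5\right)^{2} = \left(-19\right)^{2} = 361$)
$d{\left(340,671 \right)} - 81165 = 361 - 81165 = -80804$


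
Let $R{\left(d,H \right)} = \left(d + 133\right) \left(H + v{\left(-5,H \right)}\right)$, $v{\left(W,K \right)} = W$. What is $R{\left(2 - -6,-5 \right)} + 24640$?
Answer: $23230$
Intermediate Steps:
$R{\left(d,H \right)} = \left(-5 + H\right) \left(133 + d\right)$ ($R{\left(d,H \right)} = \left(d + 133\right) \left(H - 5\right) = \left(133 + d\right) \left(-5 + H\right) = \left(-5 + H\right) \left(133 + d\right)$)
$R{\left(2 - -6,-5 \right)} + 24640 = \left(-665 - 5 \left(2 - -6\right) + 133 \left(-5\right) - 5 \left(2 - -6\right)\right) + 24640 = \left(-665 - 5 \left(2 + 6\right) - 665 - 5 \left(2 + 6\right)\right) + 24640 = \left(-665 - 40 - 665 - 40\right) + 24640 = -1410 + 24640 = 23230$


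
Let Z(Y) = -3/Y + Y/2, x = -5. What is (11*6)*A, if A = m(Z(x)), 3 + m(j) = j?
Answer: -1617/5 ≈ -323.40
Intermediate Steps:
Z(Y) = Y/2 - 3/Y (Z(Y) = -3/Y + Y*(½) = -3/Y + Y/2 = Y/2 - 3/Y)
m(j) = -3 + j
A = -49/10 (A = -3 + ((½)*(-5) - 3/(-5)) = -3 + (-5/2 - 3*(-⅕)) = -3 + (-5/2 + ⅗) = -3 - 19/10 = -49/10 ≈ -4.9000)
(11*6)*A = (11*6)*(-49/10) = 66*(-49/10) = -1617/5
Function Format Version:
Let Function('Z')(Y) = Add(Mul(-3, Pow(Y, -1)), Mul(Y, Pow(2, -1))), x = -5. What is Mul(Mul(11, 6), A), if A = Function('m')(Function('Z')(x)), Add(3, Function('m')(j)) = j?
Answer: Rational(-1617, 5) ≈ -323.40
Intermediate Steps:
Function('Z')(Y) = Add(Mul(Rational(1, 2), Y), Mul(-3, Pow(Y, -1))) (Function('Z')(Y) = Add(Mul(-3, Pow(Y, -1)), Mul(Y, Rational(1, 2))) = Add(Mul(-3, Pow(Y, -1)), Mul(Rational(1, 2), Y)) = Add(Mul(Rational(1, 2), Y), Mul(-3, Pow(Y, -1))))
Function('m')(j) = Add(-3, j)
A = Rational(-49, 10) (A = Add(-3, Add(Mul(Rational(1, 2), -5), Mul(-3, Pow(-5, -1)))) = Add(-3, Add(Rational(-5, 2), Mul(-3, Rational(-1, 5)))) = Add(-3, Add(Rational(-5, 2), Rational(3, 5))) = Add(-3, Rational(-19, 10)) = Rational(-49, 10) ≈ -4.9000)
Mul(Mul(11, 6), A) = Mul(Mul(11, 6), Rational(-49, 10)) = Mul(66, Rational(-49, 10)) = Rational(-1617, 5)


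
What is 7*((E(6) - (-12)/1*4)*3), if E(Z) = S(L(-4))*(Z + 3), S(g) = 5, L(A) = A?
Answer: 1953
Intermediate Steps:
E(Z) = 15 + 5*Z (E(Z) = 5*(Z + 3) = 5*(3 + Z) = 15 + 5*Z)
7*((E(6) - (-12)/1*4)*3) = 7*(((15 + 5*6) - (-12)/1*4)*3) = 7*(((15 + 30) - (-12)*4)*3) = 7*((45 - 4*(-3)*4)*3) = 7*((45 + 12*4)*3) = 7*((45 + 48)*3) = 7*(93*3) = 7*279 = 1953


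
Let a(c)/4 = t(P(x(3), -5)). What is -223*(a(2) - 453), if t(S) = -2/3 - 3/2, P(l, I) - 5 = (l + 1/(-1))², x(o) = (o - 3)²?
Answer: 308855/3 ≈ 1.0295e+5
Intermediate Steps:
x(o) = (-3 + o)²
P(l, I) = 5 + (-1 + l)² (P(l, I) = 5 + (l + 1/(-1))² = 5 + (l - 1)² = 5 + (-1 + l)²)
t(S) = -13/6 (t(S) = -2*⅓ - 3*½ = -⅔ - 3/2 = -13/6)
a(c) = -26/3 (a(c) = 4*(-13/6) = -26/3)
-223*(a(2) - 453) = -223*(-26/3 - 453) = -223*(-1385/3) = 308855/3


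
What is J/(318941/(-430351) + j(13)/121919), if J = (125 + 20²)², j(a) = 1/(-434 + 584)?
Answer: -2169222368805843750/5832744736499 ≈ -3.7190e+5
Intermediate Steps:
j(a) = 1/150
J = 275625 (J = (125 + 400)² = 525² = 275625)
J/(318941/(-430351) + j(13)/121919) = 275625/(318941/(-430351) + (1/150)/121919) = 275625/(318941*(-1/430351) + (1/150)*(1/121919)) = 275625/(-318941/430351 + 1/18287850) = 275625/(-5832744736499/7870194535350) = 275625*(-7870194535350/5832744736499) = -2169222368805843750/5832744736499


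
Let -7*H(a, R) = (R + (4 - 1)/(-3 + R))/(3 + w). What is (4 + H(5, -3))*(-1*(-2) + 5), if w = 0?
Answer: 175/6 ≈ 29.167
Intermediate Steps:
H(a, R) = -1/(7*(-3 + R)) - R/21 (H(a, R) = -(R + (4 - 1)/(-3 + R))/(7*(3 + 0)) = -(R + 3/(-3 + R))/(7*3) = -(1/(-3 + R) + R/3)/7 = -1/(7*(-3 + R)) - R/21)
(4 + H(5, -3))*(-1*(-2) + 5) = (4 + (-3 - 1*(-3)² + 3*(-3))/(21*(-3 - 3)))*(-1*(-2) + 5) = (4 + (1/21)*(-3 - 1*9 - 9)/(-6))*(2 + 5) = (4 + (1/21)*(-⅙)*(-3 - 9 - 9))*7 = (4 + (1/21)*(-⅙)*(-21))*7 = (4 + ⅙)*7 = (25/6)*7 = 175/6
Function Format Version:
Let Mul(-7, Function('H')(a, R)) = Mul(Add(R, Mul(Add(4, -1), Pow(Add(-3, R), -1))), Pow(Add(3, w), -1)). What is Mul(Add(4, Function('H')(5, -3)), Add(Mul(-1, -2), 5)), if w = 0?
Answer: Rational(175, 6) ≈ 29.167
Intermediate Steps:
Function('H')(a, R) = Add(Mul(Rational(-1, 7), Pow(Add(-3, R), -1)), Mul(Rational(-1, 21), R)) (Function('H')(a, R) = Mul(Rational(-1, 7), Mul(Add(R, Mul(Add(4, -1), Pow(Add(-3, R), -1))), Pow(Add(3, 0), -1))) = Mul(Rational(-1, 7), Mul(Add(R, Mul(3, Pow(Add(-3, R), -1))), Pow(3, -1))) = Mul(Rational(-1, 7), Mul(Add(R, Mul(3, Pow(Add(-3, R), -1))), Rational(1, 3))) = Mul(Rational(-1, 7), Add(Pow(Add(-3, R), -1), Mul(Rational(1, 3), R))) = Add(Mul(Rational(-1, 7), Pow(Add(-3, R), -1)), Mul(Rational(-1, 21), R)))
Mul(Add(4, Function('H')(5, -3)), Add(Mul(-1, -2), 5)) = Mul(Add(4, Mul(Rational(1, 21), Pow(Add(-3, -3), -1), Add(-3, Mul(-1, Pow(-3, 2)), Mul(3, -3)))), Add(Mul(-1, -2), 5)) = Mul(Add(4, Mul(Rational(1, 21), Pow(-6, -1), Add(-3, Mul(-1, 9), -9))), Add(2, 5)) = Mul(Add(4, Mul(Rational(1, 21), Rational(-1, 6), Add(-3, -9, -9))), 7) = Mul(Add(4, Mul(Rational(1, 21), Rational(-1, 6), -21)), 7) = Mul(Add(4, Rational(1, 6)), 7) = Mul(Rational(25, 6), 7) = Rational(175, 6)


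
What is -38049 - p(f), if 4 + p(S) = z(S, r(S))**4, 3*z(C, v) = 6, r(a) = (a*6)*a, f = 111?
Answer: -38061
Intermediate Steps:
r(a) = 6*a**2 (r(a) = (6*a)*a = 6*a**2)
z(C, v) = 2 (z(C, v) = (1/3)*6 = 2)
p(S) = 12 (p(S) = -4 + 2**4 = -4 + 16 = 12)
-38049 - p(f) = -38049 - 1*12 = -38049 - 12 = -38061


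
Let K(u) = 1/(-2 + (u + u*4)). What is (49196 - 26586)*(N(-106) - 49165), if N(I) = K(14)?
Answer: -2223240635/2 ≈ -1.1116e+9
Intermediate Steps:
K(u) = 1/(-2 + 5*u) (K(u) = 1/(-2 + (u + 4*u)) = 1/(-2 + 5*u))
N(I) = 1/68 (N(I) = 1/(-2 + 5*14) = 1/(-2 + 70) = 1/68)
(49196 - 26586)*(N(-106) - 49165) = (49196 - 26586)*(1/68 - 49165) = 22610*(-3343219/68) = -2223240635/2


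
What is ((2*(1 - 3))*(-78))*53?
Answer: 16536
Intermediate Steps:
((2*(1 - 3))*(-78))*53 = ((2*(-2))*(-78))*53 = -4*(-78)*53 = 312*53 = 16536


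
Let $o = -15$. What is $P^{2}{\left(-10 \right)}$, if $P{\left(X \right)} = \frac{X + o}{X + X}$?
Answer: $\frac{25}{16} \approx 1.5625$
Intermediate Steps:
$P{\left(X \right)} = \frac{-15 + X}{2 X}$ ($P{\left(X \right)} = \frac{X - 15}{X + X} = \frac{-15 + X}{2 X}$)
$P^{2}{\left(-10 \right)} = \left(\frac{-15 - 10}{2 \left(-10\right)}\right)^{2} = \left(\frac{1}{2} \left(- \frac{1}{10}\right) \left(-25\right)\right)^{2} = \left(\frac{5}{4}\right)^{2} = \frac{25}{16}$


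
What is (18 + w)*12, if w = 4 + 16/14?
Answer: 1944/7 ≈ 277.71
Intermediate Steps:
w = 36/7 (w = 4 + 16*(1/14) = 4 + 8/7 = 36/7 ≈ 5.1429)
(18 + w)*12 = (18 + 36/7)*12 = (162/7)*12 = 1944/7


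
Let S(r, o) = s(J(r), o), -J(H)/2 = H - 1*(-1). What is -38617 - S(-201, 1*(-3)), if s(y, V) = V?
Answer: -38614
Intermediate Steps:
J(H) = -2 - 2*H (J(H) = -2*(H - 1*(-1)) = -2*(H + 1) = -2*(1 + H) = -2 - 2*H)
S(r, o) = o
-38617 - S(-201, 1*(-3)) = -38617 - (-3) = -38617 - 1*(-3) = -38617 + 3 = -38614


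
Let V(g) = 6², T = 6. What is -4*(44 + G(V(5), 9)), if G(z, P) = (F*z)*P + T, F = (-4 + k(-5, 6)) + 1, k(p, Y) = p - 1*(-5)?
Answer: 3688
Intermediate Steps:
V(g) = 36
k(p, Y) = 5 + p (k(p, Y) = p + 5 = 5 + p)
F = -3 (F = (-4 + (5 - 5)) + 1 = (-4 + 0) + 1 = -4 + 1 = -3)
G(z, P) = 6 - 3*P*z (G(z, P) = (-3*z)*P + 6 = -3*P*z + 6 = 6 - 3*P*z)
-4*(44 + G(V(5), 9)) = -4*(44 + (6 - 3*9*36)) = -4*(44 + (6 - 972)) = -4*(44 - 966) = -4*(-922) = 3688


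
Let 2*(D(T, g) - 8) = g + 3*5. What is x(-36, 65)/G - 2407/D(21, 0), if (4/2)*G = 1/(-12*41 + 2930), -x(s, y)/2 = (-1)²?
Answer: -307126/31 ≈ -9907.3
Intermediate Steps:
x(s, y) = -2 (x(s, y) = -2*(-1)² = -2*1 = -2)
D(T, g) = 31/2 + g/2 (D(T, g) = 8 + (g + 3*5)/2 = 8 + (g + 15)/2 = 8 + (15 + g)/2 = 8 + (15/2 + g/2) = 31/2 + g/2)
G = 1/4876 (G = 1/(2*(-12*41 + 2930)) = 1/(2*(-492 + 2930)) = (½)/2438 = (½)*(1/2438) = 1/4876 ≈ 0.00020509)
x(-36, 65)/G - 2407/D(21, 0) = -2/1/4876 - 2407/(31/2 + (½)*0) = -2*4876 - 2407/(31/2 + 0) = -9752 - 2407/31/2 = -9752 - 2407*2/31 = -9752 - 4814/31 = -307126/31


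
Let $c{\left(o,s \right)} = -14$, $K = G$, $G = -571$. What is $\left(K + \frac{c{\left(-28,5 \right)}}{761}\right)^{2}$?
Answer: $\frac{188829357025}{579121} \approx 3.2606 \cdot 10^{5}$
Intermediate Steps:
$K = -571$
$\left(K + \frac{c{\left(-28,5 \right)}}{761}\right)^{2} = \left(-571 - \frac{14}{761}\right)^{2} = \left(- \frac{434545}{761}\right)^{2} = \frac{188829357025}{579121}$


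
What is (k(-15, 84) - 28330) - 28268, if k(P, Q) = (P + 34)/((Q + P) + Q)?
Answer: -8659475/153 ≈ -56598.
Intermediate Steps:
k(P, Q) = (34 + P)/(P + 2*Q) (k(P, Q) = (34 + P)/((P + Q) + Q) = (34 + P)/(P + 2*Q))
(k(-15, 84) - 28330) - 28268 = ((34 - 15)/(-15 + 2*84) - 28330) - 28268 = (19/(-15 + 168) - 28330) - 28268 = (19/153 - 28330) - 28268 = -4334471/153 - 28268 = -8659475/153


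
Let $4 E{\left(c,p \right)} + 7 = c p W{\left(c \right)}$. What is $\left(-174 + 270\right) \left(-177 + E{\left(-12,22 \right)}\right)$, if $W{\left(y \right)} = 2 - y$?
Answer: $-105864$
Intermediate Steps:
$E{\left(c,p \right)} = - \frac{7}{4} + \frac{c p \left(2 - c\right)}{4}$
$\left(-174 + 270\right) \left(-177 + E{\left(-12,22 \right)}\right) = \left(-174 + 270\right) \left(-177 - \left(\frac{7}{4} - 66 \left(-2 - 12\right)\right)\right) = 96 \left(-177 - \left(\frac{7}{4} - 66 \left(-14\right)\right)\right) = 96 \left(-177 - \frac{3703}{4}\right) = 96 \left(- \frac{4411}{4}\right) = -105864$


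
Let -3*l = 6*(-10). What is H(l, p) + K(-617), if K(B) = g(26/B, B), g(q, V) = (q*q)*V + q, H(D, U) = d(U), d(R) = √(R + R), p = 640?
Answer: -702/617 + 16*√5 ≈ 34.639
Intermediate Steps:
d(R) = √2*√R (d(R) = √(2*R) = √2*√R)
l = 20 (l = -2*(-10) = -⅓*(-60) = 20)
H(D, U) = √2*√U
g(q, V) = q + V*q² (g(q, V) = q²*V + q = V*q² + q = q + V*q²)
K(B) = 702/B (K(B) = (26/B)*(1 + B*(26/B)) = (26/B)*(1 + 26) = (26/B)*27 = 702/B)
H(l, p) + K(-617) = √2*√640 + 702/(-617) = √2*(8*√10) + 702*(-1/617) = 16*√5 - 702/617 = -702/617 + 16*√5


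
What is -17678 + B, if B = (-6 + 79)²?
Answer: -12349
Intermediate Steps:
B = 5329 (B = 73² = 5329)
-17678 + B = -17678 + 5329 = -12349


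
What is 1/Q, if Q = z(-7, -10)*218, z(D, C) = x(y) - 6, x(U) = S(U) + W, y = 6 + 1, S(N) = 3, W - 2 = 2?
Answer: 1/218 ≈ 0.0045872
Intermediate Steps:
W = 4 (W = 2 + 2 = 4)
y = 7
x(U) = 7 (x(U) = 3 + 4 = 7)
z(D, C) = 1 (z(D, C) = 7 - 6 = 1)
Q = 218 (Q = 1*218 = 218)
1/Q = 1/218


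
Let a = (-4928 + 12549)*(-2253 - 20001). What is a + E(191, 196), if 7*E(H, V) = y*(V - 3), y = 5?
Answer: -1187183173/7 ≈ -1.6960e+8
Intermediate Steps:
E(H, V) = -15/7 + 5*V/7 (E(H, V) = (5*(V - 3))/7 = (5*(-3 + V))/7 = (-15 + 5*V)/7 = -15/7 + 5*V/7)
a = -169597734 (a = 7621*(-22254) = -169597734)
a + E(191, 196) = -169597734 + (-15/7 + (5/7)*196) = -169597734 + (-15/7 + 140) = -169597734 + 965/7 = -1187183173/7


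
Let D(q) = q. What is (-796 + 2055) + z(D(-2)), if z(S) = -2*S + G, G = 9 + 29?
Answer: 1301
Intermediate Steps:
G = 38
z(S) = 38 - 2*S (z(S) = -2*S + 38 = 38 - 2*S)
(-796 + 2055) + z(D(-2)) = (-796 + 2055) + (38 - 2*(-2)) = 1259 + (38 + 4) = 1259 + 42 = 1301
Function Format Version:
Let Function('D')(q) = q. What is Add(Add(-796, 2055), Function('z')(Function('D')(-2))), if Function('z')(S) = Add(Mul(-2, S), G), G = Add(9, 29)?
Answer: 1301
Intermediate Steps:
G = 38
Function('z')(S) = Add(38, Mul(-2, S)) (Function('z')(S) = Add(Mul(-2, S), 38) = Add(38, Mul(-2, S)))
Add(Add(-796, 2055), Function('z')(Function('D')(-2))) = Add(Add(-796, 2055), Add(38, Mul(-2, -2))) = Add(1259, Add(38, 4)) = Add(1259, 42) = 1301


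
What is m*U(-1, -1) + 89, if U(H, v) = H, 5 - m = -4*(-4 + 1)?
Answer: 96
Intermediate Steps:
m = -7 (m = 5 - (-4)*(-4 + 1) = 5 - (-4)*(-3) = 5 - 1*12 = 5 - 12 = -7)
m*U(-1, -1) + 89 = -7*(-1) + 89 = 7 + 89 = 96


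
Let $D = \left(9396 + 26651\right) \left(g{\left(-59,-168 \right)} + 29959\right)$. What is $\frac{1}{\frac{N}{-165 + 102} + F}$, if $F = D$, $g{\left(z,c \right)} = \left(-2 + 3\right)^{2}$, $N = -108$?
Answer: $\frac{7}{7559776852} \approx 9.2595 \cdot 10^{-10}$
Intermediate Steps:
$g{\left(z,c \right)} = 1$ ($g{\left(z,c \right)} = 1^{2} = 1$)
$D = 1079968120$ ($D = \left(9396 + 26651\right) \left(1 + 29959\right) = 36047 \cdot 29960 = 1079968120$)
$F = 1079968120$
$\frac{1}{\frac{N}{-165 + 102} + F} = \frac{1}{- \frac{108}{-165 + 102} + 1079968120} = \frac{1}{- \frac{108}{-63} + 1079968120} = \frac{1}{\left(-108\right) \left(- \frac{1}{63}\right) + 1079968120} = \frac{1}{\frac{12}{7} + 1079968120} = \frac{1}{\frac{7559776852}{7}} = \frac{7}{7559776852}$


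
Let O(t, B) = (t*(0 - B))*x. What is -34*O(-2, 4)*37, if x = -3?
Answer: 30192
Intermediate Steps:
O(t, B) = 3*B*t (O(t, B) = (t*(0 - B))*(-3) = (t*(-B))*(-3) = -B*t*(-3) = 3*B*t)
-34*O(-2, 4)*37 = -102*4*(-2)*37 = -34*(-24)*37 = 816*37 = 30192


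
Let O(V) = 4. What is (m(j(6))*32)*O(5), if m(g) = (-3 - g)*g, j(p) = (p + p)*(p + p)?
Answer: -2709504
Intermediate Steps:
j(p) = 4*p**2 (j(p) = (2*p)*(2*p) = 4*p**2)
m(g) = g*(-3 - g)
(m(j(6))*32)*O(5) = (-4*6**2*(3 + 4*6**2)*32)*4 = (-4*36*(3 + 4*36)*32)*4 = (-1*144*(3 + 144)*32)*4 = (-1*144*147*32)*4 = -21168*32*4 = -677376*4 = -2709504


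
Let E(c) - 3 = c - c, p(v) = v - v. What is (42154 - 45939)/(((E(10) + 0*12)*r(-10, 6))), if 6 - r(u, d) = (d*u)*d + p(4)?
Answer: -3785/1098 ≈ -3.4472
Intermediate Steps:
p(v) = 0
r(u, d) = 6 - u*d² (r(u, d) = 6 - ((d*u)*d + 0) = 6 - (u*d² + 0) = 6 - u*d²)
E(c) = 3 (E(c) = 3 + (c - c) = 3 + 0 = 3)
(42154 - 45939)/(((E(10) + 0*12)*r(-10, 6))) = (42154 - 45939)/(((3 + 0*12)*(6 - 1*(-10)*6²))) = -3785*1/((3 + 0)*(6 - 1*(-10)*36)) = -3785*1/(3*(6 + 360)) = -3785/(3*366) = -3785/1098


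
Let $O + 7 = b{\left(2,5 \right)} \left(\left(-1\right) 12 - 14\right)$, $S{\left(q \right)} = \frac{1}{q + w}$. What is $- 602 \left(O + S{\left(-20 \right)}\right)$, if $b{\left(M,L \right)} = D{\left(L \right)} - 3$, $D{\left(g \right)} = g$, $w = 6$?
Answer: $35561$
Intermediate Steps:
$b{\left(M,L \right)} = -3 + L$ ($b{\left(M,L \right)} = L - 3 = -3 + L$)
$S{\left(q \right)} = \frac{1}{6 + q}$ ($S{\left(q \right)} = \frac{1}{q + 6} = \frac{1}{6 + q}$)
$O = -59$ ($O = -7 + \left(-3 + 5\right) \left(\left(-1\right) 12 - 14\right) = -7 + 2 \left(-12 - 14\right) = -7 + 2 \left(-26\right) = -7 - 52 = -59$)
$- 602 \left(O + S{\left(-20 \right)}\right) = - 602 \left(-59 + \frac{1}{6 - 20}\right) = - 602 \left(-59 + \frac{1}{-14}\right) = - 602 \left(-59 - \frac{1}{14}\right) = \left(-602\right) \left(- \frac{827}{14}\right) = 35561$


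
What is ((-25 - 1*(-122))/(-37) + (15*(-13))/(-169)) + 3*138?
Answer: 198428/481 ≈ 412.53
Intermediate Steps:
((-25 - 1*(-122))/(-37) + (15*(-13))/(-169)) + 3*138 = ((-25 + 122)*(-1/37) - 195*(-1/169)) + 414 = (97*(-1/37) + 15/13) + 414 = (-97/37 + 15/13) + 414 = -706/481 + 414 = 198428/481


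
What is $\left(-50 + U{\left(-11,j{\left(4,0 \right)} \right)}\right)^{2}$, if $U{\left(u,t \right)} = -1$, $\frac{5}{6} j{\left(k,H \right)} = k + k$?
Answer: $2601$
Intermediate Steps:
$j{\left(k,H \right)} = \frac{12 k}{5}$ ($j{\left(k,H \right)} = \frac{6 \left(k + k\right)}{5} = \frac{6 \cdot 2 k}{5} = \frac{12 k}{5}$)
$\left(-50 + U{\left(-11,j{\left(4,0 \right)} \right)}\right)^{2} = \left(-50 - 1\right)^{2} = \left(-51\right)^{2} = 2601$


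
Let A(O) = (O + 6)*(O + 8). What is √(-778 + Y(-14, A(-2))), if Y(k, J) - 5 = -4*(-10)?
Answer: I*√733 ≈ 27.074*I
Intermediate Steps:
A(O) = (6 + O)*(8 + O)
Y(k, J) = 45 (Y(k, J) = 5 - 4*(-10) = 5 + 40 = 45)
√(-778 + Y(-14, A(-2))) = √(-778 + 45) = √(-733) = I*√733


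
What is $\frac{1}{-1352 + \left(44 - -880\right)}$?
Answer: $- \frac{1}{428} \approx -0.0023364$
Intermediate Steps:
$\frac{1}{-1352 + \left(44 - -880\right)} = \frac{1}{-1352 + \left(44 + 880\right)} = \frac{1}{-1352 + 924} = \frac{1}{-428} = - \frac{1}{428}$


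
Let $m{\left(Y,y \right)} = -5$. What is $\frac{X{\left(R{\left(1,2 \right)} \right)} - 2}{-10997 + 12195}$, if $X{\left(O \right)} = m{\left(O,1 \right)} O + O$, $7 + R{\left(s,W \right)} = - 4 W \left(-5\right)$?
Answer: $- \frac{67}{599} \approx -0.11185$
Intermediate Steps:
$R{\left(s,W \right)} = -7 + 20 W$ ($R{\left(s,W \right)} = -7 + - 4 W \left(-5\right) = -7 + 20 W$)
$X{\left(O \right)} = - 4 O$ ($X{\left(O \right)} = - 5 O + O = - 4 O$)
$\frac{X{\left(R{\left(1,2 \right)} \right)} - 2}{-10997 + 12195} = \frac{- 4 \left(-7 + 20 \cdot 2\right) - 2}{-10997 + 12195} = \frac{- 4 \left(-7 + 40\right) - 2}{1198} = \frac{\left(-4\right) 33 - 2}{1198} = \frac{-132 - 2}{1198} = \frac{1}{1198} \left(-134\right) = - \frac{67}{599}$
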